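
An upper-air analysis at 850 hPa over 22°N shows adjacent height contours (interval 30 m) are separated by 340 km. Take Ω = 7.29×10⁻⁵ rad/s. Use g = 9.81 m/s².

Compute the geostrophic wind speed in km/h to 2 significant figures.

Coriolis parameter at 22°N:
f = 2Ω sin φ = 2 × 7.29×10⁻⁵ × sin 22° = 5.46×10⁻⁵ s⁻¹
Height gradient: |∂Z/∂n| = 30 m / 340000 m = 8.82×10⁻⁵
On a pressure surface, geostrophic balance gives V_g = (g/f)|∂Z/∂n|:
V_g = 9.81 × 8.82×10⁻⁵ / 5.46×10⁻⁵ = 15.8 m/s
Converting: 15.8 m/s × 3.6 = 57 km/h

57 km/h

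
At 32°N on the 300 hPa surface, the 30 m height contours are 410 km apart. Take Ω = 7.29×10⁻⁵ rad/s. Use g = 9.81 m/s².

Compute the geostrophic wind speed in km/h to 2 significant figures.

33 km/h

Coriolis parameter at 32°N:
f = 2Ω sin φ = 2 × 7.29×10⁻⁵ × sin 32° = 7.73×10⁻⁵ s⁻¹
Height gradient: |∂Z/∂n| = 30 m / 410000 m = 7.32×10⁻⁵
On a pressure surface, geostrophic balance gives V_g = (g/f)|∂Z/∂n|:
V_g = 9.81 × 7.32×10⁻⁵ / 7.73×10⁻⁵ = 9.29 m/s
Converting: 9.29 m/s × 3.6 = 33 km/h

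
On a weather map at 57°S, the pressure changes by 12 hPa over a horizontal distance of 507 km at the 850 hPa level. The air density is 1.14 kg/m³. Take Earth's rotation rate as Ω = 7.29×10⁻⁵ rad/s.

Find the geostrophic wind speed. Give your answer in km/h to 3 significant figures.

61.1 km/h

Coriolis parameter at 57°S:
f = 2Ω sin φ = 2 × 7.29×10⁻⁵ × sin 57° = 1.22×10⁻⁴ s⁻¹
Pressure gradient: |∂P/∂n| = 1200 Pa / 507000 m = 2.37×10⁻³ Pa/m
Geostrophic balance (pressure-gradient force = Coriolis force):
V_g = (1/(fρ)) |∂P/∂n| = 2.37×10⁻³ / (1.22×10⁻⁴ × 1.14) = 17.0 m/s
Converting: 17.0 m/s × 3.6 = 61.1 km/h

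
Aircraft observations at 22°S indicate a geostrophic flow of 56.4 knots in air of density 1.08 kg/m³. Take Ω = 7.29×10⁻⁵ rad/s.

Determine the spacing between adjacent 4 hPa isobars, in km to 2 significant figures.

Coriolis parameter at 22°S:
f = 2Ω sin φ = 2 × 7.29×10⁻⁵ × sin 22° = 5.46×10⁻⁵ s⁻¹
Wind speed in SI: 56.4 knots = 29.0 m/s
Geostrophic balance rearranged: |∂P/∂n| = f ρ V_g
|∂P/∂n| = 5.46×10⁻⁵ × 1.08 × 29.0 = 1.71×10⁻³ Pa/m
Isobar spacing: Δn = ΔP/|∂P/∂n| = 400 Pa / 1.71×10⁻³ Pa/m = 233715 m ≈ 230 km

230 km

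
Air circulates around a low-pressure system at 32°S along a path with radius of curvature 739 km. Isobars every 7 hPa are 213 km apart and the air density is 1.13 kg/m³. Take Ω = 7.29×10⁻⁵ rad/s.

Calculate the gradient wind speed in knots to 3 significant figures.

50.3 knots

Coriolis parameter at 32°S:
f = 2Ω sin φ = 2 × 7.29×10⁻⁵ × sin 32° = 7.73×10⁻⁵ s⁻¹
Pressure gradient: |∂P/∂n| = 700 Pa / 213000 m = 3.29×10⁻³ Pa/m
Geostrophic speed: V_g = |∂P/∂n|/(fρ) = 3.29×10⁻³/(7.73×10⁻⁵ × 1.13) = 37.6 m/s
Around a low, centrifugal force acts outward with Coriolis, so pressure-gradient force balances both:
(1/ρ)|∂P/∂n| = fV + V²/R  →  V² + fR·V − fR·V_g = 0
With fR = 7.73×10⁻⁵ × 739×10³ m = 57.1 m/s:
V = [−fR + √((fR)² + 4 fR V_g)]/2 = [−57.1 + √(57.1² + 4×57.1×37.6)]/2 = 25.9 m/s
Subgeostrophic (V < V_g = 37.6 m/s), as expected around a low.
Converting: 25.9 m/s × 1.944 = 50.3 knots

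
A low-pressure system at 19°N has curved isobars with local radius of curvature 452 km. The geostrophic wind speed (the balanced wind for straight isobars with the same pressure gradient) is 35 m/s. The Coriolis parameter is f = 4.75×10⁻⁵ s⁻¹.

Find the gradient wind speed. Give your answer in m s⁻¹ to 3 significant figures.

Around a low, centrifugal force acts outward with Coriolis, so pressure-gradient force balances both:
(1/ρ)|∂P/∂n| = fV + V²/R  →  V² + fR·V − fR·V_g = 0
With fR = 4.75×10⁻⁵ × 452×10³ m = 21.5 m/s:
V = [−fR + √((fR)² + 4 fR V_g)]/2 = [−21.5 + √(21.5² + 4×21.5×35)]/2 = 18.7 m/s
Subgeostrophic (V < V_g = 35 m/s), as expected around a low.

18.7 m s⁻¹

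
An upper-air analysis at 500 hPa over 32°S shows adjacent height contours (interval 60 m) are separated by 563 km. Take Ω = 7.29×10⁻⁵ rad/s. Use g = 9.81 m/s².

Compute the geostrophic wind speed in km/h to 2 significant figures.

49 km/h

Coriolis parameter at 32°S:
f = 2Ω sin φ = 2 × 7.29×10⁻⁵ × sin 32° = 7.73×10⁻⁵ s⁻¹
Height gradient: |∂Z/∂n| = 60 m / 563000 m = 1.07×10⁻⁴
On a pressure surface, geostrophic balance gives V_g = (g/f)|∂Z/∂n|:
V_g = 9.81 × 1.07×10⁻⁴ / 7.73×10⁻⁵ = 13.5 m/s
Converting: 13.5 m/s × 3.6 = 49 km/h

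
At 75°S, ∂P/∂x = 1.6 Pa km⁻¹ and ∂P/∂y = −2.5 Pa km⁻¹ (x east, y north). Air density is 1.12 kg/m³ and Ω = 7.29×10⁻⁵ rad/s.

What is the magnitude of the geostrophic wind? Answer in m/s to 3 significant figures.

Coriolis parameter at 75°S:
f = 2Ω sin φ = 2 × 7.29×10⁻⁵ × sin 75° = 1.41×10⁻⁴ s⁻¹
In the Southern Hemisphere f is negative: f = −1.41×10⁻⁴ s⁻¹.
Component geostrophic relations (x east, y north):
u_g = −(1/(fρ)) ∂P/∂y,  v_g = (1/(fρ)) ∂P/∂x
u_g = −(−2.5×10⁻³)/(−1.41×10⁻⁴ × 1.12) = −15.8 m/s;  v_g = (1.6×10⁻³)/(−1.41×10⁻⁴ × 1.12) = −10.1 m/s
|V_g| = √(u_g² + v_g²) = 18.8 m/s

18.8 m/s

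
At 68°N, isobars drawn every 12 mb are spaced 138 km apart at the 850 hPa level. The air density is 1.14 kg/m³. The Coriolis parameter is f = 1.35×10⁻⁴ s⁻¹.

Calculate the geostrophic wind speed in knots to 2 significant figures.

Pressure gradient: |∂P/∂n| = 1200 Pa / 138000 m = 8.70×10⁻³ Pa/m
Geostrophic balance (pressure-gradient force = Coriolis force):
V_g = (1/(fρ)) |∂P/∂n| = 8.70×10⁻³ / (1.35×10⁻⁴ × 1.14) = 56.5 m/s
Converting: 56.5 m/s × 1.944 = 110 knots

110 knots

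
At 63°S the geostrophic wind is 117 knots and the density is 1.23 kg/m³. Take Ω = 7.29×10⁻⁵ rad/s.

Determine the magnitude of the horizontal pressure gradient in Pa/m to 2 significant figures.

9.6×10⁻³ Pa/m

Coriolis parameter at 63°S:
f = 2Ω sin φ = 2 × 7.29×10⁻⁵ × sin 63° = 1.30×10⁻⁴ s⁻¹
Wind speed in SI: 117 knots = 60.2 m/s
Geostrophic balance rearranged: |∂P/∂n| = f ρ V_g
|∂P/∂n| = 1.30×10⁻⁴ × 1.23 × 60.2 = 9.62×10⁻³ Pa/m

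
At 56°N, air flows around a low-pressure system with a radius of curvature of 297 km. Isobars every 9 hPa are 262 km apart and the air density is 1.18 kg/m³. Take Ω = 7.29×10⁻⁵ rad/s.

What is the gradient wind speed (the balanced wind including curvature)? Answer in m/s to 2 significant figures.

17 m/s

Coriolis parameter at 56°N:
f = 2Ω sin φ = 2 × 7.29×10⁻⁵ × sin 56° = 1.21×10⁻⁴ s⁻¹
Pressure gradient: |∂P/∂n| = 900 Pa / 262000 m = 3.44×10⁻³ Pa/m
Geostrophic speed: V_g = |∂P/∂n|/(fρ) = 3.44×10⁻³/(1.21×10⁻⁴ × 1.18) = 24.1 m/s
Around a low, centrifugal force acts outward with Coriolis, so pressure-gradient force balances both:
(1/ρ)|∂P/∂n| = fV + V²/R  →  V² + fR·V − fR·V_g = 0
With fR = 1.21×10⁻⁴ × 297×10³ m = 35.9 m/s:
V = [−fR + √((fR)² + 4 fR V_g)]/2 = [−35.9 + √(35.9² + 4×35.9×24.1)]/2 = 16.5 m/s
Subgeostrophic (V < V_g = 24.1 m/s), as expected around a low.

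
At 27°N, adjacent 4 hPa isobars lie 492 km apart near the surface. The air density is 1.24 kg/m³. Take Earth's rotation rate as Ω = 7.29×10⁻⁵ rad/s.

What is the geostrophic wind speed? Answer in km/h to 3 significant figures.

Coriolis parameter at 27°N:
f = 2Ω sin φ = 2 × 7.29×10⁻⁵ × sin 27° = 6.62×10⁻⁵ s⁻¹
Pressure gradient: |∂P/∂n| = 400 Pa / 492000 m = 8.13×10⁻⁴ Pa/m
Geostrophic balance (pressure-gradient force = Coriolis force):
V_g = (1/(fρ)) |∂P/∂n| = 8.13×10⁻⁴ / (6.62×10⁻⁵ × 1.24) = 9.91 m/s
Converting: 9.91 m/s × 3.6 = 35.7 km/h

35.7 km/h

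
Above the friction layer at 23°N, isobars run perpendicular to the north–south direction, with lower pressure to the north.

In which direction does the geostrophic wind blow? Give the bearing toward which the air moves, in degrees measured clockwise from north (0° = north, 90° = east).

090°

The pressure-gradient force points toward the north (bearing 000°).
Geostrophic balance: in the Northern Hemisphere the Coriolis force deflects motion to the right, so the geostrophic wind blows 90° to the right of the pressure-gradient force (low pressure on the left).
Rotating 000° by 90° clockwise gives 090° — the wind blows toward the east.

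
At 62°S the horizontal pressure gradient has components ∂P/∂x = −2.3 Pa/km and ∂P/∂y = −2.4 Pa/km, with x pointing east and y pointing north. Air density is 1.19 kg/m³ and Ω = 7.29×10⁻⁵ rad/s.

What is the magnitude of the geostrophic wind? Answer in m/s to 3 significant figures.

21.7 m/s

Coriolis parameter at 62°S:
f = 2Ω sin φ = 2 × 7.29×10⁻⁵ × sin 62° = 1.29×10⁻⁴ s⁻¹
In the Southern Hemisphere f is negative: f = −1.29×10⁻⁴ s⁻¹.
Component geostrophic relations (x east, y north):
u_g = −(1/(fρ)) ∂P/∂y,  v_g = (1/(fρ)) ∂P/∂x
u_g = −(−2.4×10⁻³)/(−1.29×10⁻⁴ × 1.19) = −15.7 m/s;  v_g = (−2.3×10⁻³)/(−1.29×10⁻⁴ × 1.19) = 15.0 m/s
|V_g| = √(u_g² + v_g²) = 21.7 m/s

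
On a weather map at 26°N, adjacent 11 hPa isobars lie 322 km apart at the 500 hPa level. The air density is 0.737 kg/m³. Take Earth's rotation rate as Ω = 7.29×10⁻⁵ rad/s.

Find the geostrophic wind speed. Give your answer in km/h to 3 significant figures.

261 km/h

Coriolis parameter at 26°N:
f = 2Ω sin φ = 2 × 7.29×10⁻⁵ × sin 26° = 6.39×10⁻⁵ s⁻¹
Pressure gradient: |∂P/∂n| = 1100 Pa / 322000 m = 3.42×10⁻³ Pa/m
Geostrophic balance (pressure-gradient force = Coriolis force):
V_g = (1/(fρ)) |∂P/∂n| = 3.42×10⁻³ / (6.39×10⁻⁵ × 0.737) = 72.5 m/s
Converting: 72.5 m/s × 3.6 = 261 km/h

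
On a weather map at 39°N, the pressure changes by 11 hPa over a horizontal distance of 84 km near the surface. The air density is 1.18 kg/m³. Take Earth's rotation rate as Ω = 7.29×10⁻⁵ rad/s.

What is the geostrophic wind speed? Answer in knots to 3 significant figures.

Coriolis parameter at 39°N:
f = 2Ω sin φ = 2 × 7.29×10⁻⁵ × sin 39° = 9.18×10⁻⁵ s⁻¹
Pressure gradient: |∂P/∂n| = 1100 Pa / 84000 m = 1.31×10⁻² Pa/m
Geostrophic balance (pressure-gradient force = Coriolis force):
V_g = (1/(fρ)) |∂P/∂n| = 1.31×10⁻² / (9.18×10⁻⁵ × 1.18) = 121 m/s
Converting: 121 m/s × 1.944 = 235 knots

235 knots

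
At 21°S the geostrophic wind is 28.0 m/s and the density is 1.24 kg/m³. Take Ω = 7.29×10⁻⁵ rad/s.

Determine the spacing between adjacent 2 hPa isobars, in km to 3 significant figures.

110 km

Coriolis parameter at 21°S:
f = 2Ω sin φ = 2 × 7.29×10⁻⁵ × sin 21° = 5.23×10⁻⁵ s⁻¹
Geostrophic balance rearranged: |∂P/∂n| = f ρ V_g
|∂P/∂n| = 5.23×10⁻⁵ × 1.24 × 28.0 = 1.81×10⁻³ Pa/m
Isobar spacing: Δn = ΔP/|∂P/∂n| = 200 Pa / 1.81×10⁻³ Pa/m = 110246 m ≈ 110 km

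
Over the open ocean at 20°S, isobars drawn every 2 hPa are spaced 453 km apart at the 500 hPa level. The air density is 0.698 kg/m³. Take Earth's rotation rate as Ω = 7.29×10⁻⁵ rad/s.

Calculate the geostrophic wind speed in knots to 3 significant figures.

Coriolis parameter at 20°S:
f = 2Ω sin φ = 2 × 7.29×10⁻⁵ × sin 20° = 4.99×10⁻⁵ s⁻¹
Pressure gradient: |∂P/∂n| = 200 Pa / 453000 m = 4.42×10⁻⁴ Pa/m
Geostrophic balance (pressure-gradient force = Coriolis force):
V_g = (1/(fρ)) |∂P/∂n| = 4.42×10⁻⁴ / (4.99×10⁻⁵ × 0.698) = 12.7 m/s
Converting: 12.7 m/s × 1.944 = 24.7 knots

24.7 knots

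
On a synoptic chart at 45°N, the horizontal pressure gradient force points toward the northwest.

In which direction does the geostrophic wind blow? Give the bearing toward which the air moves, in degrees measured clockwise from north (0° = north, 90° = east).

045°

The pressure-gradient force points toward the northwest (bearing 315°).
Geostrophic balance: in the Northern Hemisphere the Coriolis force deflects motion to the right, so the geostrophic wind blows 90° to the right of the pressure-gradient force (low pressure on the left).
Rotating 315° by 90° clockwise gives 045° — the wind blows toward the northeast.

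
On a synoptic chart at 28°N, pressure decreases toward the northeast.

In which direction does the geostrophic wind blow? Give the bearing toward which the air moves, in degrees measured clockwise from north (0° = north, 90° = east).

The pressure-gradient force points toward the northeast (bearing 045°).
Geostrophic balance: in the Northern Hemisphere the Coriolis force deflects motion to the right, so the geostrophic wind blows 90° to the right of the pressure-gradient force (low pressure on the left).
Rotating 045° by 90° clockwise gives 135° — the wind blows toward the southeast.

135°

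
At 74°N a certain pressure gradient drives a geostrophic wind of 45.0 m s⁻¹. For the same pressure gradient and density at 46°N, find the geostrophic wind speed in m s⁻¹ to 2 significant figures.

With the same pressure gradient and density, V_g ∝ 1/f ∝ 1/sin φ.
V₂ = V₁ · sin φ₁ / sin φ₂ = 45.0 × sin 74° / sin 46°
V₂ = 45.0 × 0.9613/0.7193 = 60 m s⁻¹

60 m s⁻¹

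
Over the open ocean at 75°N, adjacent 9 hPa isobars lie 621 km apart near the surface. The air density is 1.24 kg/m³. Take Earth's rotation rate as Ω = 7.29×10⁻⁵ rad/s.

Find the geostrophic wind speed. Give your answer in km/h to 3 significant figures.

29.9 km/h

Coriolis parameter at 75°N:
f = 2Ω sin φ = 2 × 7.29×10⁻⁵ × sin 75° = 1.41×10⁻⁴ s⁻¹
Pressure gradient: |∂P/∂n| = 900 Pa / 621000 m = 1.45×10⁻³ Pa/m
Geostrophic balance (pressure-gradient force = Coriolis force):
V_g = (1/(fρ)) |∂P/∂n| = 1.45×10⁻³ / (1.41×10⁻⁴ × 1.24) = 8.30 m/s
Converting: 8.30 m/s × 3.6 = 29.9 km/h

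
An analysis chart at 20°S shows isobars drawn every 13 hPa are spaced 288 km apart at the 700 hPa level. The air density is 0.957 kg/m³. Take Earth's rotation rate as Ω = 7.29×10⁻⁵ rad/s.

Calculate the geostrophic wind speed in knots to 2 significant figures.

Coriolis parameter at 20°S:
f = 2Ω sin φ = 2 × 7.29×10⁻⁵ × sin 20° = 4.99×10⁻⁵ s⁻¹
Pressure gradient: |∂P/∂n| = 1300 Pa / 288000 m = 4.51×10⁻³ Pa/m
Geostrophic balance (pressure-gradient force = Coriolis force):
V_g = (1/(fρ)) |∂P/∂n| = 4.51×10⁻³ / (4.99×10⁻⁵ × 0.957) = 94.6 m/s
Converting: 94.6 m/s × 1.944 = 180 knots

180 knots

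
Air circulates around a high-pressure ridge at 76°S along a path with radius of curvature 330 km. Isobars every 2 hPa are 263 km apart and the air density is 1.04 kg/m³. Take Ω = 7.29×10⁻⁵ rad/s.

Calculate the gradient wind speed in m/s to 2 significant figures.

5.9 m/s

Coriolis parameter at 76°S:
f = 2Ω sin φ = 2 × 7.29×10⁻⁵ × sin 76° = 1.41×10⁻⁴ s⁻¹
Pressure gradient: |∂P/∂n| = 200 Pa / 263000 m = 7.60×10⁻⁴ Pa/m
Geostrophic speed: V_g = |∂P/∂n|/(fρ) = 7.60×10⁻⁴/(1.41×10⁻⁴ × 1.04) = 5.17 m/s
Around a high, pressure-gradient force acts outward with centrifugal, so Coriolis balances both:
fV = (1/ρ)|∂P/∂n| + V²/R  →  V² − fR·V + fR·V_g = 0
With fR = 1.41×10⁻⁴ × 330×10³ m = 46.7 m/s:
V = [fR − √((fR)² − 4 fR V_g)]/2 = [46.7 − √(46.7² − 4×46.7×5.17)]/2 = 5.92 m/s
Supergeostrophic (V > V_g = 5.17 m/s), as expected around a high.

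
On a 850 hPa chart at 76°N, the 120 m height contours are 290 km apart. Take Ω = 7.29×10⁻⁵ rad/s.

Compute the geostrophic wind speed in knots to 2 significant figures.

Coriolis parameter at 76°N:
f = 2Ω sin φ = 2 × 7.29×10⁻⁵ × sin 76° = 1.41×10⁻⁴ s⁻¹
Height gradient: |∂Z/∂n| = 120 m / 290000 m = 4.14×10⁻⁴
On a pressure surface, geostrophic balance gives V_g = (g/f)|∂Z/∂n|:
V_g = 9.81 × 4.14×10⁻⁴ / 1.41×10⁻⁴ = 28.7 m/s
Converting: 28.7 m/s × 1.944 = 56 knots

56 knots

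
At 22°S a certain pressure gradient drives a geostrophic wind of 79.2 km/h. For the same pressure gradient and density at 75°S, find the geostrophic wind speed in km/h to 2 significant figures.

31 km/h

With the same pressure gradient and density, V_g ∝ 1/f ∝ 1/sin φ.
V₂ = V₁ · sin φ₁ / sin φ₂ = 79.2 × sin 22° / sin 75°
V₂ = 79.2 × 0.3746/0.9659 = 31 km/h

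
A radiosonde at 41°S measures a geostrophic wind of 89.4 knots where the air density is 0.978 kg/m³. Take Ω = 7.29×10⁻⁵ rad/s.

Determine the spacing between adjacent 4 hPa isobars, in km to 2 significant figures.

Coriolis parameter at 41°S:
f = 2Ω sin φ = 2 × 7.29×10⁻⁵ × sin 41° = 9.57×10⁻⁵ s⁻¹
Wind speed in SI: 89.4 knots = 46.0 m/s
Geostrophic balance rearranged: |∂P/∂n| = f ρ V_g
|∂P/∂n| = 9.57×10⁻⁵ × 0.978 × 46.0 = 4.30×10⁻³ Pa/m
Isobar spacing: Δn = ΔP/|∂P/∂n| = 400 Pa / 4.30×10⁻³ Pa/m = 92970 m ≈ 93 km

93 km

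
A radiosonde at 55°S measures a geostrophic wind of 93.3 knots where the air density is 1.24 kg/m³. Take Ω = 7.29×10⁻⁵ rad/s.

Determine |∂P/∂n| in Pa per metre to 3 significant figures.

Coriolis parameter at 55°S:
f = 2Ω sin φ = 2 × 7.29×10⁻⁵ × sin 55° = 1.19×10⁻⁴ s⁻¹
Wind speed in SI: 93.3 knots = 48.0 m/s
Geostrophic balance rearranged: |∂P/∂n| = f ρ V_g
|∂P/∂n| = 1.19×10⁻⁴ × 1.24 × 48.0 = 7.11×10⁻³ Pa/m

7.11×10⁻³ Pa/m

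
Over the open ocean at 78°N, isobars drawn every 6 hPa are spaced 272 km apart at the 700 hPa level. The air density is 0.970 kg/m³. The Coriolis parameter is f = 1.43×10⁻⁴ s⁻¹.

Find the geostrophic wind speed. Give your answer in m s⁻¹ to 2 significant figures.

16 m s⁻¹

Pressure gradient: |∂P/∂n| = 600 Pa / 272000 m = 2.21×10⁻³ Pa/m
Geostrophic balance (pressure-gradient force = Coriolis force):
V_g = (1/(fρ)) |∂P/∂n| = 2.21×10⁻³ / (1.43×10⁻⁴ × 0.970) = 15.9 m/s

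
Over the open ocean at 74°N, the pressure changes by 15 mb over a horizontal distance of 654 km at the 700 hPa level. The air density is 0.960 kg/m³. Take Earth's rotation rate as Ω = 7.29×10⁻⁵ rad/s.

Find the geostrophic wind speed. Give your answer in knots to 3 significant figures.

33.1 knots

Coriolis parameter at 74°N:
f = 2Ω sin φ = 2 × 7.29×10⁻⁵ × sin 74° = 1.40×10⁻⁴ s⁻¹
Pressure gradient: |∂P/∂n| = 1500 Pa / 654000 m = 2.29×10⁻³ Pa/m
Geostrophic balance (pressure-gradient force = Coriolis force):
V_g = (1/(fρ)) |∂P/∂n| = 2.29×10⁻³ / (1.40×10⁻⁴ × 0.960) = 17.0 m/s
Converting: 17.0 m/s × 1.944 = 33.1 knots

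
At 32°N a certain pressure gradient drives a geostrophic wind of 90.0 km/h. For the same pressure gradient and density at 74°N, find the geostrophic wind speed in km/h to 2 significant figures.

With the same pressure gradient and density, V_g ∝ 1/f ∝ 1/sin φ.
V₂ = V₁ · sin φ₁ / sin φ₂ = 90.0 × sin 32° / sin 74°
V₂ = 90.0 × 0.5299/0.9613 = 50 km/h

50 km/h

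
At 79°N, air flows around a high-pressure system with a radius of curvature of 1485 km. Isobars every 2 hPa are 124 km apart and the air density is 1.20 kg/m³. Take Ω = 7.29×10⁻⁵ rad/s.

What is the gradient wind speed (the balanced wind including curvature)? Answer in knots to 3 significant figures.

Coriolis parameter at 79°N:
f = 2Ω sin φ = 2 × 7.29×10⁻⁵ × sin 79° = 1.43×10⁻⁴ s⁻¹
Pressure gradient: |∂P/∂n| = 200 Pa / 124000 m = 1.61×10⁻³ Pa/m
Geostrophic speed: V_g = |∂P/∂n|/(fρ) = 1.61×10⁻³/(1.43×10⁻⁴ × 1.20) = 9.39 m/s
Around a high, pressure-gradient force acts outward with centrifugal, so Coriolis balances both:
fV = (1/ρ)|∂P/∂n| + V²/R  →  V² − fR·V + fR·V_g = 0
With fR = 1.43×10⁻⁴ × 1485×10³ m = 213 m/s:
V = [fR − √((fR)² − 4 fR V_g)]/2 = [213 − √(213² − 4×213×9.39)]/2 = 9.85 m/s
Supergeostrophic (V > V_g = 9.39 m/s), as expected around a high.
Converting: 9.85 m/s × 1.944 = 19.1 knots

19.1 knots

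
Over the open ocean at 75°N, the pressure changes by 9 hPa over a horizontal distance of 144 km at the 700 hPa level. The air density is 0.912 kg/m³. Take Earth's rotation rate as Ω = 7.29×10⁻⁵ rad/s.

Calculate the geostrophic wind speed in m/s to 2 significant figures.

Coriolis parameter at 75°N:
f = 2Ω sin φ = 2 × 7.29×10⁻⁵ × sin 75° = 1.41×10⁻⁴ s⁻¹
Pressure gradient: |∂P/∂n| = 900 Pa / 144000 m = 6.25×10⁻³ Pa/m
Geostrophic balance (pressure-gradient force = Coriolis force):
V_g = (1/(fρ)) |∂P/∂n| = 6.25×10⁻³ / (1.41×10⁻⁴ × 0.912) = 48.7 m/s

49 m/s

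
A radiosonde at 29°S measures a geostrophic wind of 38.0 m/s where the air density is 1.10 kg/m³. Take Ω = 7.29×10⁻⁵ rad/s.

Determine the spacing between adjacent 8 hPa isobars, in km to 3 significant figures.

271 km

Coriolis parameter at 29°S:
f = 2Ω sin φ = 2 × 7.29×10⁻⁵ × sin 29° = 7.07×10⁻⁵ s⁻¹
Geostrophic balance rearranged: |∂P/∂n| = f ρ V_g
|∂P/∂n| = 7.07×10⁻⁵ × 1.10 × 38.0 = 2.95×10⁻³ Pa/m
Isobar spacing: Δn = ΔP/|∂P/∂n| = 800 Pa / 2.95×10⁻³ Pa/m = 270760 m ≈ 271 km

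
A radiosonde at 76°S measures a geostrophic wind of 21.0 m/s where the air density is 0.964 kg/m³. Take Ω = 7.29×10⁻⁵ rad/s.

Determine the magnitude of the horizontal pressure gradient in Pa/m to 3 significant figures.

2.86×10⁻³ Pa/m

Coriolis parameter at 76°S:
f = 2Ω sin φ = 2 × 7.29×10⁻⁵ × sin 76° = 1.41×10⁻⁴ s⁻¹
Geostrophic balance rearranged: |∂P/∂n| = f ρ V_g
|∂P/∂n| = 1.41×10⁻⁴ × 0.964 × 21.0 = 2.86×10⁻³ Pa/m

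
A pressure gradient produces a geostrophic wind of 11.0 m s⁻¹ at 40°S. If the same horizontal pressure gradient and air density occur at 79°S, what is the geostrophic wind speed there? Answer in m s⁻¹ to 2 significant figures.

With the same pressure gradient and density, V_g ∝ 1/f ∝ 1/sin φ.
V₂ = V₁ · sin φ₁ / sin φ₂ = 11.0 × sin 40° / sin 79°
V₂ = 11.0 × 0.6428/0.9816 = 7.2 m s⁻¹

7.2 m s⁻¹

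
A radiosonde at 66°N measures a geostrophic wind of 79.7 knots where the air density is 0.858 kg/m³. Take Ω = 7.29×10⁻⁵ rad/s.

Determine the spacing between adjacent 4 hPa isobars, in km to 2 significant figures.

Coriolis parameter at 66°N:
f = 2Ω sin φ = 2 × 7.29×10⁻⁵ × sin 66° = 1.33×10⁻⁴ s⁻¹
Wind speed in SI: 79.7 knots = 41.0 m/s
Geostrophic balance rearranged: |∂P/∂n| = f ρ V_g
|∂P/∂n| = 1.33×10⁻⁴ × 0.858 × 41.0 = 4.69×10⁻³ Pa/m
Isobar spacing: Δn = ΔP/|∂P/∂n| = 400 Pa / 4.69×10⁻³ Pa/m = 85367 m ≈ 85 km

85 km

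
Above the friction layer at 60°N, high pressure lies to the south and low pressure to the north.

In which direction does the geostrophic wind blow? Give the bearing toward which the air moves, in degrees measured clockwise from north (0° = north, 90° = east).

The pressure-gradient force points toward the north (bearing 000°).
Geostrophic balance: in the Northern Hemisphere the Coriolis force deflects motion to the right, so the geostrophic wind blows 90° to the right of the pressure-gradient force (low pressure on the left).
Rotating 000° by 90° clockwise gives 090° — the wind blows toward the east.

090°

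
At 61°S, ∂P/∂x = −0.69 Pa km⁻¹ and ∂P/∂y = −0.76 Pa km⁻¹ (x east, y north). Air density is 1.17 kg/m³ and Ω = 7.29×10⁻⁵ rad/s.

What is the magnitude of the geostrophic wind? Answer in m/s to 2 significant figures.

Coriolis parameter at 61°S:
f = 2Ω sin φ = 2 × 7.29×10⁻⁵ × sin 61° = 1.28×10⁻⁴ s⁻¹
In the Southern Hemisphere f is negative: f = −1.28×10⁻⁴ s⁻¹.
Component geostrophic relations (x east, y north):
u_g = −(1/(fρ)) ∂P/∂y,  v_g = (1/(fρ)) ∂P/∂x
u_g = −(−0.76×10⁻³)/(−1.28×10⁻⁴ × 1.17) = −5.09 m/s;  v_g = (−0.69×10⁻³)/(−1.28×10⁻⁴ × 1.17) = 4.62 m/s
|V_g| = √(u_g² + v_g²) = 6.88 m/s

6.9 m/s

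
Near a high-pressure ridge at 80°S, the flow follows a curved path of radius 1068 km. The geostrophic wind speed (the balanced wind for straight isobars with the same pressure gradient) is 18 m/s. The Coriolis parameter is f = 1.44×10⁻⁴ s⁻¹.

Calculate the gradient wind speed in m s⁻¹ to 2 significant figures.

Around a high, pressure-gradient force acts outward with centrifugal, so Coriolis balances both:
fV = (1/ρ)|∂P/∂n| + V²/R  →  V² − fR·V + fR·V_g = 0
With fR = 1.44×10⁻⁴ × 1068×10³ m = 154 m/s:
V = [fR − √((fR)² − 4 fR V_g)]/2 = [154 − √(154² − 4×154×18)]/2 = 20.8 m/s
Supergeostrophic (V > V_g = 18 m/s), as expected around a high.

21 m s⁻¹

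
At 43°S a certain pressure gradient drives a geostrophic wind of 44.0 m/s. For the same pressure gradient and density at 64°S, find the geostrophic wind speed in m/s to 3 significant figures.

With the same pressure gradient and density, V_g ∝ 1/f ∝ 1/sin φ.
V₂ = V₁ · sin φ₁ / sin φ₂ = 44.0 × sin 43° / sin 64°
V₂ = 44.0 × 0.6820/0.8988 = 33.4 m/s

33.4 m/s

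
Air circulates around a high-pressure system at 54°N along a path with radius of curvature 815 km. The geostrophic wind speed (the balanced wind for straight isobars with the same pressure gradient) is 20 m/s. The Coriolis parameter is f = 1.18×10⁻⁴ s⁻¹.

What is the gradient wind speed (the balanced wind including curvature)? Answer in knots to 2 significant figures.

Around a high, pressure-gradient force acts outward with centrifugal, so Coriolis balances both:
fV = (1/ρ)|∂P/∂n| + V²/R  →  V² − fR·V + fR·V_g = 0
With fR = 1.18×10⁻⁴ × 815×10³ m = 96.2 m/s:
V = [fR − √((fR)² − 4 fR V_g)]/2 = [96.2 − √(96.2² − 4×96.2×20)]/2 = 28.4 m/s
Supergeostrophic (V > V_g = 20 m/s), as expected around a high.
Converting: 28.4 m/s × 1.944 = 55 knots

55 knots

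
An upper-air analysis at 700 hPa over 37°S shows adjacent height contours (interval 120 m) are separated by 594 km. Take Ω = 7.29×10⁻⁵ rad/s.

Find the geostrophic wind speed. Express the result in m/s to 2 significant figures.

23 m/s

Coriolis parameter at 37°S:
f = 2Ω sin φ = 2 × 7.29×10⁻⁵ × sin 37° = 8.77×10⁻⁵ s⁻¹
Height gradient: |∂Z/∂n| = 120 m / 594000 m = 2.02×10⁻⁴
On a pressure surface, geostrophic balance gives V_g = (g/f)|∂Z/∂n|:
V_g = 9.81 × 2.02×10⁻⁴ / 8.77×10⁻⁵ = 22.6 m/s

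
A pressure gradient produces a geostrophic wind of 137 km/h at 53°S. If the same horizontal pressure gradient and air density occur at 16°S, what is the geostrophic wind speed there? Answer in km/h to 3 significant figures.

With the same pressure gradient and density, V_g ∝ 1/f ∝ 1/sin φ.
V₂ = V₁ · sin φ₁ / sin φ₂ = 137 × sin 53° / sin 16°
V₂ = 137 × 0.7986/0.2756 = 397 km/h

397 km/h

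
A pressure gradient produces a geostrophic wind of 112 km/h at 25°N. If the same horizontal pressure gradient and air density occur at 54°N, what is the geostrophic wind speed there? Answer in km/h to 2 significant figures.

59 km/h

With the same pressure gradient and density, V_g ∝ 1/f ∝ 1/sin φ.
V₂ = V₁ · sin φ₁ / sin φ₂ = 112 × sin 25° / sin 54°
V₂ = 112 × 0.4226/0.8090 = 59 km/h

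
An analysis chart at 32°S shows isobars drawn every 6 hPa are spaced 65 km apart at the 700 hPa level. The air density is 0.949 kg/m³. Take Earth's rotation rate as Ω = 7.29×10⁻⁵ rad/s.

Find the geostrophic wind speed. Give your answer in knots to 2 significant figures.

Coriolis parameter at 32°S:
f = 2Ω sin φ = 2 × 7.29×10⁻⁵ × sin 32° = 7.73×10⁻⁵ s⁻¹
Pressure gradient: |∂P/∂n| = 600 Pa / 65000 m = 9.23×10⁻³ Pa/m
Geostrophic balance (pressure-gradient force = Coriolis force):
V_g = (1/(fρ)) |∂P/∂n| = 9.23×10⁻³ / (7.73×10⁻⁵ × 0.949) = 126 m/s
Converting: 126 m/s × 1.944 = 240 knots

240 knots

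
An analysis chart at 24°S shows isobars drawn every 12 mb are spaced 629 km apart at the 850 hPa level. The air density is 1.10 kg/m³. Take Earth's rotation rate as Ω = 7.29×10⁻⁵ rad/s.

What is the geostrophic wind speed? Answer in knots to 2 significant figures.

57 knots

Coriolis parameter at 24°S:
f = 2Ω sin φ = 2 × 7.29×10⁻⁵ × sin 24° = 5.93×10⁻⁵ s⁻¹
Pressure gradient: |∂P/∂n| = 1200 Pa / 629000 m = 1.91×10⁻³ Pa/m
Geostrophic balance (pressure-gradient force = Coriolis force):
V_g = (1/(fρ)) |∂P/∂n| = 1.91×10⁻³ / (5.93×10⁻⁵ × 1.10) = 29.2 m/s
Converting: 29.2 m/s × 1.944 = 57 knots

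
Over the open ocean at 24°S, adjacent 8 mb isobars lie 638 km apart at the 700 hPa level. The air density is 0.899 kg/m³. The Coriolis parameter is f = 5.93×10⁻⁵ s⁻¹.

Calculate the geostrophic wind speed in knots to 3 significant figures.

Pressure gradient: |∂P/∂n| = 800 Pa / 638000 m = 1.25×10⁻³ Pa/m
Geostrophic balance (pressure-gradient force = Coriolis force):
V_g = (1/(fρ)) |∂P/∂n| = 1.25×10⁻³ / (5.93×10⁻⁵ × 0.899) = 23.5 m/s
Converting: 23.5 m/s × 1.944 = 45.7 knots

45.7 knots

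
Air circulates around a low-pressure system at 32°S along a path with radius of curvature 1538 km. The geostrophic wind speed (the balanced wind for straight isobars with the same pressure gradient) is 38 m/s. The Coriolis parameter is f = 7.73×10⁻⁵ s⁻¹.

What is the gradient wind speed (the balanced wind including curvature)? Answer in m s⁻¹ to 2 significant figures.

Around a low, centrifugal force acts outward with Coriolis, so pressure-gradient force balances both:
(1/ρ)|∂P/∂n| = fV + V²/R  →  V² + fR·V − fR·V_g = 0
With fR = 7.73×10⁻⁵ × 1538×10³ m = 119 m/s:
V = [−fR + √((fR)² + 4 fR V_g)]/2 = [−119 + √(119² + 4×119×38)]/2 = 30.3 m/s
Subgeostrophic (V < V_g = 38 m/s), as expected around a low.

30 m s⁻¹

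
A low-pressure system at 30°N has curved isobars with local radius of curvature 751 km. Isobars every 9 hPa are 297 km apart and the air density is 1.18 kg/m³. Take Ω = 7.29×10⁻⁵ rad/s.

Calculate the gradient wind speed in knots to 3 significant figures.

47.4 knots

Coriolis parameter at 30°N:
f = 2Ω sin φ = 2 × 7.29×10⁻⁵ × sin 30° = 7.29×10⁻⁵ s⁻¹
Pressure gradient: |∂P/∂n| = 900 Pa / 297000 m = 3.03×10⁻³ Pa/m
Geostrophic speed: V_g = |∂P/∂n|/(fρ) = 3.03×10⁻³/(7.29×10⁻⁵ × 1.18) = 35.2 m/s
Around a low, centrifugal force acts outward with Coriolis, so pressure-gradient force balances both:
(1/ρ)|∂P/∂n| = fV + V²/R  →  V² + fR·V − fR·V_g = 0
With fR = 7.29×10⁻⁵ × 751×10³ m = 54.7 m/s:
V = [−fR + √((fR)² + 4 fR V_g)]/2 = [−54.7 + √(54.7² + 4×54.7×35.2)]/2 = 24.4 m/s
Subgeostrophic (V < V_g = 35.2 m/s), as expected around a low.
Converting: 24.4 m/s × 1.944 = 47.4 knots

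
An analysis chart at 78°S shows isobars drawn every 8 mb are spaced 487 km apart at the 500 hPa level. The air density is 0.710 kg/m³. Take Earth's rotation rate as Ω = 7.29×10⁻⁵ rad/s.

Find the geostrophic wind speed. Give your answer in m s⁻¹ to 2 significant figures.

Coriolis parameter at 78°S:
f = 2Ω sin φ = 2 × 7.29×10⁻⁵ × sin 78° = 1.43×10⁻⁴ s⁻¹
Pressure gradient: |∂P/∂n| = 800 Pa / 487000 m = 1.64×10⁻³ Pa/m
Geostrophic balance (pressure-gradient force = Coriolis force):
V_g = (1/(fρ)) |∂P/∂n| = 1.64×10⁻³ / (1.43×10⁻⁴ × 0.710) = 16.2 m/s

16 m s⁻¹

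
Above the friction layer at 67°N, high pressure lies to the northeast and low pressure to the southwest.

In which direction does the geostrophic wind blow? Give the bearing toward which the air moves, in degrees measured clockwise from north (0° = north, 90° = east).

The pressure-gradient force points toward the southwest (bearing 225°).
Geostrophic balance: in the Northern Hemisphere the Coriolis force deflects motion to the right, so the geostrophic wind blows 90° to the right of the pressure-gradient force (low pressure on the left).
Rotating 225° by 90° clockwise gives 315° — the wind blows toward the northwest.

315°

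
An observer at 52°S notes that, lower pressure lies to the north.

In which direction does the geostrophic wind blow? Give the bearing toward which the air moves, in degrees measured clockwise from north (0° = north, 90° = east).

The pressure-gradient force points toward the north (bearing 000°).
Geostrophic balance: in the Southern Hemisphere the Coriolis force deflects motion to the left, so the geostrophic wind blows 90° to the left of the pressure-gradient force (low pressure on the right).
Rotating 000° by 90° counterclockwise gives 270° — the wind blows toward the west.

270°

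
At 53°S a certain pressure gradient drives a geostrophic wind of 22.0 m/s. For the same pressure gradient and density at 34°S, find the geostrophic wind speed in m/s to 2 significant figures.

31 m/s

With the same pressure gradient and density, V_g ∝ 1/f ∝ 1/sin φ.
V₂ = V₁ · sin φ₁ / sin φ₂ = 22.0 × sin 53° / sin 34°
V₂ = 22.0 × 0.7986/0.5592 = 31 m/s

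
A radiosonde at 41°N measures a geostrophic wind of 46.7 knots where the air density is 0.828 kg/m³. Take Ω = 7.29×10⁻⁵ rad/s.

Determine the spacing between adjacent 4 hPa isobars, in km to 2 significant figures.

Coriolis parameter at 41°N:
f = 2Ω sin φ = 2 × 7.29×10⁻⁵ × sin 41° = 9.57×10⁻⁵ s⁻¹
Wind speed in SI: 46.7 knots = 24.0 m/s
Geostrophic balance rearranged: |∂P/∂n| = f ρ V_g
|∂P/∂n| = 9.57×10⁻⁵ × 0.828 × 24.0 = 1.90×10⁻³ Pa/m
Isobar spacing: Δn = ΔP/|∂P/∂n| = 400 Pa / 1.90×10⁻³ Pa/m = 210220 m ≈ 210 km

210 km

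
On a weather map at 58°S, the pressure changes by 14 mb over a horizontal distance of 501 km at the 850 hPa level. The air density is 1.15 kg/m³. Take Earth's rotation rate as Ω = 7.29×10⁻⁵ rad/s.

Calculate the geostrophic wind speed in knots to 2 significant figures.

38 knots

Coriolis parameter at 58°S:
f = 2Ω sin φ = 2 × 7.29×10⁻⁵ × sin 58° = 1.24×10⁻⁴ s⁻¹
Pressure gradient: |∂P/∂n| = 1400 Pa / 501000 m = 2.79×10⁻³ Pa/m
Geostrophic balance (pressure-gradient force = Coriolis force):
V_g = (1/(fρ)) |∂P/∂n| = 2.79×10⁻³ / (1.24×10⁻⁴ × 1.15) = 19.7 m/s
Converting: 19.7 m/s × 1.944 = 38 knots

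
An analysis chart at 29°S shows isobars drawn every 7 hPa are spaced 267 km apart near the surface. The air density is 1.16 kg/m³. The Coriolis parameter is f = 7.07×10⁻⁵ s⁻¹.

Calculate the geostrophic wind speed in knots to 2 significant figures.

62 knots

Pressure gradient: |∂P/∂n| = 700 Pa / 267000 m = 2.62×10⁻³ Pa/m
Geostrophic balance (pressure-gradient force = Coriolis force):
V_g = (1/(fρ)) |∂P/∂n| = 2.62×10⁻³ / (7.07×10⁻⁵ × 1.16) = 32.0 m/s
Converting: 32.0 m/s × 1.944 = 62 knots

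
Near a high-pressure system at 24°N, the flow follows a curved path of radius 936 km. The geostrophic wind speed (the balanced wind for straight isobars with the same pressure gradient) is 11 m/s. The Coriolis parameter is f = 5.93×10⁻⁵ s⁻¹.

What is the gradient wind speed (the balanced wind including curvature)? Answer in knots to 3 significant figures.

29.4 knots

Around a high, pressure-gradient force acts outward with centrifugal, so Coriolis balances both:
fV = (1/ρ)|∂P/∂n| + V²/R  →  V² − fR·V + fR·V_g = 0
With fR = 5.93×10⁻⁵ × 936×10³ m = 55.5 m/s:
V = [fR − √((fR)² − 4 fR V_g)]/2 = [55.5 − √(55.5² − 4×55.5×11)]/2 = 15.1 m/s
Supergeostrophic (V > V_g = 11 m/s), as expected around a high.
Converting: 15.1 m/s × 1.944 = 29.4 knots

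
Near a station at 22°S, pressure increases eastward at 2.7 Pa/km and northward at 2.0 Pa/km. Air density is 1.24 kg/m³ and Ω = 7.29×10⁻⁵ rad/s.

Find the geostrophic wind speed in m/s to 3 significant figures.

49.6 m/s

Coriolis parameter at 22°S:
f = 2Ω sin φ = 2 × 7.29×10⁻⁵ × sin 22° = 5.46×10⁻⁵ s⁻¹
In the Southern Hemisphere f is negative: f = −5.46×10⁻⁵ s⁻¹.
Component geostrophic relations (x east, y north):
u_g = −(1/(fρ)) ∂P/∂y,  v_g = (1/(fρ)) ∂P/∂x
u_g = −(2.0×10⁻³)/(−5.46×10⁻⁵ × 1.24) = 29.5 m/s;  v_g = (2.7×10⁻³)/(−5.46×10⁻⁵ × 1.24) = −39.9 m/s
|V_g| = √(u_g² + v_g²) = 49.6 m/s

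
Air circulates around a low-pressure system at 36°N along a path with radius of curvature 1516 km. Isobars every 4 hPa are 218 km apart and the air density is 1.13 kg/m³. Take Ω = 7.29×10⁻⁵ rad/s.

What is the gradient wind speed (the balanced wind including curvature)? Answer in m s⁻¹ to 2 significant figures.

Coriolis parameter at 36°N:
f = 2Ω sin φ = 2 × 7.29×10⁻⁵ × sin 36° = 8.57×10⁻⁵ s⁻¹
Pressure gradient: |∂P/∂n| = 400 Pa / 218000 m = 1.83×10⁻³ Pa/m
Geostrophic speed: V_g = |∂P/∂n|/(fρ) = 1.83×10⁻³/(8.57×10⁻⁵ × 1.13) = 18.9 m/s
Around a low, centrifugal force acts outward with Coriolis, so pressure-gradient force balances both:
(1/ρ)|∂P/∂n| = fV + V²/R  →  V² + fR·V − fR·V_g = 0
With fR = 8.57×10⁻⁵ × 1516×10³ m = 130 m/s:
V = [−fR + √((fR)² + 4 fR V_g)]/2 = [−130 + √(130² + 4×130×18.9)]/2 = 16.8 m/s
Subgeostrophic (V < V_g = 18.9 m/s), as expected around a low.

17 m s⁻¹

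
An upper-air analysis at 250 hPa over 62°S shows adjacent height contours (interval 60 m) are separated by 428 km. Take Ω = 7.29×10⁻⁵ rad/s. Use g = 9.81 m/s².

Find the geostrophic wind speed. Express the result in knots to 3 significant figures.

20.8 knots

Coriolis parameter at 62°S:
f = 2Ω sin φ = 2 × 7.29×10⁻⁵ × sin 62° = 1.29×10⁻⁴ s⁻¹
Height gradient: |∂Z/∂n| = 60 m / 428000 m = 1.40×10⁻⁴
On a pressure surface, geostrophic balance gives V_g = (g/f)|∂Z/∂n|:
V_g = 9.81 × 1.40×10⁻⁴ / 1.29×10⁻⁴ = 10.7 m/s
Converting: 10.7 m/s × 1.944 = 20.8 knots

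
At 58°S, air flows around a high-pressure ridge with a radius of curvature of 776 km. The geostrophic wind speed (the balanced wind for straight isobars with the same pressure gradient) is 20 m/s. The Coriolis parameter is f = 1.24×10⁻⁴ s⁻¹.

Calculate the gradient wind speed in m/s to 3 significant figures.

28.4 m/s

Around a high, pressure-gradient force acts outward with centrifugal, so Coriolis balances both:
fV = (1/ρ)|∂P/∂n| + V²/R  →  V² − fR·V + fR·V_g = 0
With fR = 1.24×10⁻⁴ × 776×10³ m = 96.2 m/s:
V = [fR − √((fR)² − 4 fR V_g)]/2 = [96.2 − √(96.2² − 4×96.2×20)]/2 = 28.4 m/s
Supergeostrophic (V > V_g = 20 m/s), as expected around a high.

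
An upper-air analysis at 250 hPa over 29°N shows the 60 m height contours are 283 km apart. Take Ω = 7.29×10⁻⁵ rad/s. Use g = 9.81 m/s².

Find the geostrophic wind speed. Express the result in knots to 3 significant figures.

Coriolis parameter at 29°N:
f = 2Ω sin φ = 2 × 7.29×10⁻⁵ × sin 29° = 7.07×10⁻⁵ s⁻¹
Height gradient: |∂Z/∂n| = 60 m / 283000 m = 2.12×10⁻⁴
On a pressure surface, geostrophic balance gives V_g = (g/f)|∂Z/∂n|:
V_g = 9.81 × 2.12×10⁻⁴ / 7.07×10⁻⁵ = 29.4 m/s
Converting: 29.4 m/s × 1.944 = 57.2 knots

57.2 knots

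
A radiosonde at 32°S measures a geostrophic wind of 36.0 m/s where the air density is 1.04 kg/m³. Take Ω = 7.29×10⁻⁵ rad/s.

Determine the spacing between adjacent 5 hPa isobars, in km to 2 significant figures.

170 km

Coriolis parameter at 32°S:
f = 2Ω sin φ = 2 × 7.29×10⁻⁵ × sin 32° = 7.73×10⁻⁵ s⁻¹
Geostrophic balance rearranged: |∂P/∂n| = f ρ V_g
|∂P/∂n| = 7.73×10⁻⁵ × 1.04 × 36.0 = 2.89×10⁻³ Pa/m
Isobar spacing: Δn = ΔP/|∂P/∂n| = 500 Pa / 2.89×10⁻³ Pa/m = 172849 m ≈ 170 km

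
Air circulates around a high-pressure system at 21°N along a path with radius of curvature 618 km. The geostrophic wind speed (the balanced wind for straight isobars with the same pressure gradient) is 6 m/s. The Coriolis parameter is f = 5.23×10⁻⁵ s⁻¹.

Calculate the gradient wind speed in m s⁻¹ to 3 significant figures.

Around a high, pressure-gradient force acts outward with centrifugal, so Coriolis balances both:
fV = (1/ρ)|∂P/∂n| + V²/R  →  V² − fR·V + fR·V_g = 0
With fR = 5.23×10⁻⁵ × 618×10³ m = 32.3 m/s:
V = [fR − √((fR)² − 4 fR V_g)]/2 = [32.3 − √(32.3² − 4×32.3×6)]/2 = 7.96 m/s
Supergeostrophic (V > V_g = 6 m/s), as expected around a high.

7.96 m s⁻¹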